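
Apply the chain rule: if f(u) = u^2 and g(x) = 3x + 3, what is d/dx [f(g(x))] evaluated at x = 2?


Using the chain rule: (f(g(x)))' = f'(g(x)) * g'(x)
First, find g(2):
g(2) = 3 * 2 + 3 = 9
Next, f'(u) = 2u
And g'(x) = 3
So f'(g(2)) * g'(2)
= 2 * 9 * 3
= 54

54


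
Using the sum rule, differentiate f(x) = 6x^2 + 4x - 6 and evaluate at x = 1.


Differentiate term by term using power and sum rules:
f(x) = 6x^2 + 4x - 6
f'(x) = 12x + 4
Substitute x = 1:
f'(1) = 12 * 1 + 4
= 12 + 4
= 16

16


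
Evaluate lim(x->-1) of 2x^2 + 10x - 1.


Since polynomials are continuous, we use direct substitution.
lim(x->-1) of 2x^2 + 10x - 1
= 2 * (-1)^2 + 10 * (-1) - 1
= 2 - 10 - 1
= -9

-9


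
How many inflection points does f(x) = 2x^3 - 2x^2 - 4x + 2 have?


Inflection points occur where f''(x) = 0 and concavity changes.
f(x) = 2x^3 - 2x^2 - 4x + 2
f'(x) = 6x^2 - 4x - 4
f''(x) = 12x - 4
Set f''(x) = 0:
12x - 4 = 0
x = 4 / 12 = 1/3
Since f''(x) is linear (degree 1), it changes sign at this point.
Therefore there is exactly 1 inflection point.

1


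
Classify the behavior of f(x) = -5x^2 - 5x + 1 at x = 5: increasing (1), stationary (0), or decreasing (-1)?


Compute f'(x) to determine behavior:
f'(x) = -10x - 5
f'(5) = -10 * 5 - 5
= -50 - 5
= -55
Since f'(5) < 0, the function is decreasing (-1)

-1


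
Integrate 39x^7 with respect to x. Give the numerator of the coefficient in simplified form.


Apply the power rule for integration:
integral of ax^n dx = a/(n+1) * x^(n+1) + C
integral of 39x^7 dx
= 39/8 * x^8 + C
The coefficient in lowest terms is 39/8, and its numerator is 39

39


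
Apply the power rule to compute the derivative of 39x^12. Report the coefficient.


We apply the power rule: d/dx [ax^n] = a*n * x^(n-1)
d/dx [39x^12]
= 39 * 12 * x^(12-1)
= 468x^11
The coefficient is 468

468


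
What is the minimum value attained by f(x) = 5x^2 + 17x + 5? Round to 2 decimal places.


For a quadratic f(x) = ax^2 + bx + c with a > 0, the minimum is at the vertex.
Vertex x-coordinate: x = -b/(2a)
x = -(17) / (2 * 5)
x = -17/10
Substitute back to find the minimum value:
f(-17/10) = 5 * (-17/10)^2 + 17 * (-17/10) + 5
= 289/20 - 289/10 + 5
= -189/20 = -9.45

-9.45


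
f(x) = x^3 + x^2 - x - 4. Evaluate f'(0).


Differentiate f(x) = x^3 + x^2 - x - 4 term by term:
f'(x) = 3x^2 + 2x - 1
Substitute x = 0:
f'(0) = 3 * 0^2 + 2 * 0 - 1
= 0 + 0 - 1
= -1

-1


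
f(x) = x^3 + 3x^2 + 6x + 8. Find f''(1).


First derivative:
f'(x) = 3x^2 + 6x + 6
Second derivative:
f''(x) = 6x + 6
Substitute x = 1:
f''(1) = 6 * 1 + 6
= 6 + 6
= 12

12


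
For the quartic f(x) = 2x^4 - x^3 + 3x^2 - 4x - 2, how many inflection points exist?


Inflection points occur where f''(x) = 0 and concavity changes.
f(x) = 2x^4 - x^3 + 3x^2 - 4x - 2
f'(x) = 8x^3 - 3x^2 + 6x - 4
f''(x) = 24x^2 - 6x + 6
This is a quadratic in x. Use the discriminant to count real roots.
Discriminant = (-6)^2 - 4 * 24 * 6
= 36 - 576
= -540
Since discriminant < 0, f''(x) = 0 has no real solutions.
Number of inflection points: 0

0


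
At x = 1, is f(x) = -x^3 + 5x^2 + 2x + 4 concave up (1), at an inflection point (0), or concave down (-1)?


Concavity is determined by the sign of f''(x).
f(x) = -x^3 + 5x^2 + 2x + 4
f'(x) = -3x^2 + 10x + 2
f''(x) = -6x + 10
f''(1) = -6 * 1 + 10
= -6 + 10
= 4
Since f''(1) > 0, the function is concave up (1)

1


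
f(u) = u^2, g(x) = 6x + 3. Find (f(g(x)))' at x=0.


Using the chain rule: (f(g(x)))' = f'(g(x)) * g'(x)
First, find g(0):
g(0) = 6 * 0 + 3 = 3
Next, f'(u) = 2u
And g'(x) = 6
So f'(g(0)) * g'(0)
= 2 * 3 * 6
= 36

36


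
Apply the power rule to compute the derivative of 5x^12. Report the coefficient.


We apply the power rule: d/dx [ax^n] = a*n * x^(n-1)
d/dx [5x^12]
= 5 * 12 * x^(12-1)
= 60x^11
The coefficient is 60

60


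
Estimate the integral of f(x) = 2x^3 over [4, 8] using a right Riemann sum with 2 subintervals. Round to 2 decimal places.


Right Riemann sum uses right endpoints of each subinterval.
Interval: [4, 8], n = 2
dx = (8 - 4) / 2 = 2
Right endpoints: [6, 8]
f values: [432, 1024]
Sum = dx * (sum of f values)
= 2 * 1456
= 2912 = 2912.00

2912.00


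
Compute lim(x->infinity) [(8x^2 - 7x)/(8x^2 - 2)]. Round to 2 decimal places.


For limits at infinity with equal-degree polynomials,
we compare leading coefficients.
Numerator leading term: 8x^2
Denominator leading term: 8x^2
Divide both by x^2:
lim = (8 - 7/x) / (8 - 2/x^2)
As x -> infinity, the 1/x and 1/x^2 terms vanish:
= 8/8 = 1 = 1.00

1.00


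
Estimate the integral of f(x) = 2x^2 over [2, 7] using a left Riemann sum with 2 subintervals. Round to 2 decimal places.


Left Riemann sum uses left endpoints of each subinterval.
Interval: [2, 7], n = 2
dx = (7 - 2) / 2 = 5/2
Left endpoints: [2, 9/2]
f values: [8, 81/2]
Sum = dx * (sum of f values)
= 5/2 * 97/2
= 485/4 = 121.25

121.25


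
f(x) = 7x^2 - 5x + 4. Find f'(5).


Differentiate term by term using power and sum rules:
f(x) = 7x^2 - 5x + 4
f'(x) = 14x - 5
Substitute x = 5:
f'(5) = 14 * 5 - 5
= 70 - 5
= 65

65


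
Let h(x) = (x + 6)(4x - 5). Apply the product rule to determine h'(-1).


Let u(x) = x + 6 and v(x) = 4x - 5
u'(x) = 1
v'(x) = 4
Product rule: h'(x) = u'(x)*v(x) + u(x)*v'(x)
= 1 * (4x - 5) + (x + 6) * 4
At x = -1:
u(-1) = 1 * (-1) + 6 = 5
v(-1) = 4 * (-1) - 5 = -9
h'(-1) = 1 * (-9) + 5 * 4
= -9 + 20
= 11

11


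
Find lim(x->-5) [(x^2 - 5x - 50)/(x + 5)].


Direct substitution gives 0/0, so we factor the numerator.
Factor: (x^2 - 5x - 50) = (x + 5)(x - 10)
Cancel the common factor (x + 5):
(x^2 - 5x - 50)/(x + 5) = (x - 10)
Now substitute x = -5:
= (-5) - (10) = -15

-15


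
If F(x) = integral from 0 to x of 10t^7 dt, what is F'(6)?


By the Fundamental Theorem of Calculus (Part 1):
If F(x) = integral from 0 to x of f(t) dt, then F'(x) = f(x)
Here f(t) = 10t^7
So F'(x) = 10x^7
Evaluate at x = 6:
F'(6) = 10 * 6^7
= 10 * 279936
= 2799360

2799360


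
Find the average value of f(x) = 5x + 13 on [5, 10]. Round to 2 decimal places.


Average value = 1/(b-a) * integral from a to b of f(x) dx
First compute the integral of 5x + 13:
F(x) = (5/2)x^2 + 13x
F(10) = 5/2 * 100 + 13 * 10 = 380
F(5) = 5/2 * 25 + 13 * 5 = 255/2
Integral = 380 - 255/2 = 505/2
Average = (505/2) / (10 - 5) = (505/2) / 5
= 101/2 = 50.50

50.50


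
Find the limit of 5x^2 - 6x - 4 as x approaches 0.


Since polynomials are continuous, we use direct substitution.
lim(x->0) of 5x^2 - 6x - 4
= 5 * 0^2 - 6 * 0 - 4
= 0 + 0 - 4
= -4

-4


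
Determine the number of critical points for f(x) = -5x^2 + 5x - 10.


Find where f'(x) = 0:
f'(x) = -10x + 5
Set f'(x) = 0:
-10x + 5 = 0
x = -5 / (-10) = 1/2
This is a linear equation in x, so there is exactly one solution.
Number of critical points: 1

1


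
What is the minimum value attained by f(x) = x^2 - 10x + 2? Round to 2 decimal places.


For a quadratic f(x) = ax^2 + bx + c with a > 0, the minimum is at the vertex.
Vertex x-coordinate: x = -b/(2a)
x = -(-10) / (2 * 1)
x = 10/2 = 5
Substitute back to find the minimum value:
f(5) = 1 * 5^2 - 10 * 5 + 2
= 25 - 50 + 2
= -23 = -23.00

-23.00


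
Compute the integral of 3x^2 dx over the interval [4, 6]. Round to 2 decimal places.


Find the antiderivative of 3x^2:
F(x) = 3/3 * x^3
Apply the Fundamental Theorem of Calculus:
F(6) - F(4)
= 3/3 * 6^3 - 3/3 * 4^3
= 3/3 * (216 - 64)
= 3/3 * 152
= 152 = 152.00

152.00


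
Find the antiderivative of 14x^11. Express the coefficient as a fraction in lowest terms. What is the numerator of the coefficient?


Apply the power rule for integration:
integral of ax^n dx = a/(n+1) * x^(n+1) + C
integral of 14x^11 dx
= 14/12 * x^12 + C
= 7/6 * x^12 + C
The coefficient in lowest terms is 7/6, and its numerator is 7

7


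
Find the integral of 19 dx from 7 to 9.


The integral of a constant k over [a, b] equals k * (b - a).
integral from 7 to 9 of 19 dx
= 19 * (9 - 7)
= 19 * 2
= 38

38


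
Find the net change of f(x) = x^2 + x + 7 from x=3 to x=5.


Net change = f(b) - f(a)
f(x) = x^2 + x + 7
Compute f(5):
f(5) = 1 * 5^2 + 1 * 5 + 7
= 25 + 5 + 7
= 37
Compute f(3):
f(3) = 1 * 3^2 + 1 * 3 + 7
= 9 + 3 + 7
= 19
Net change = 37 - 19 = 18

18


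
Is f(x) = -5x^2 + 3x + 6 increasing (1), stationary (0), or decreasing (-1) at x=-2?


Compute f'(x) to determine behavior:
f'(x) = -10x + 3
f'(-2) = -10 * (-2) + 3
= 20 + 3
= 23
Since f'(-2) > 0, the function is increasing (1)

1


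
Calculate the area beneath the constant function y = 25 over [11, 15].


The area under a constant function y = 25 is a rectangle.
Width = 15 - 11 = 4
Height = 25
Area = width * height
= 4 * 25
= 100

100


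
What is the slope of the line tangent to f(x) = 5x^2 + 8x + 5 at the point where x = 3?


The slope of the tangent line equals f'(x) at the point.
f(x) = 5x^2 + 8x + 5
f'(x) = 10x + 8
At x = 3:
f'(3) = 10 * 3 + 8
= 30 + 8
= 38

38


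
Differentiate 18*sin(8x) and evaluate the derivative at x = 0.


Apply the chain rule to differentiate 18*sin(8x):
d/dx [18*sin(8x)]
= 18 * cos(8x) * d/dx(8x)
= 18 * 8 * cos(8x)
= 144 * cos(8x)
Evaluate at x = 0:
= 144 * cos(0)
= 144 * 1
= 144

144


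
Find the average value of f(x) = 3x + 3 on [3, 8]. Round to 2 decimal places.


Average value = 1/(b-a) * integral from a to b of f(x) dx
First compute the integral of 3x + 3:
F(x) = (3/2)x^2 + 3x
F(8) = 3/2 * 64 + 3 * 8 = 120
F(3) = 3/2 * 9 + 3 * 3 = 45/2
Integral = 120 - 45/2 = 195/2
Average = (195/2) / (8 - 3) = (195/2) / 5
= 39/2 = 19.50

19.50


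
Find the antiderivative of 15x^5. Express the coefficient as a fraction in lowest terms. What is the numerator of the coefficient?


Apply the power rule for integration:
integral of ax^n dx = a/(n+1) * x^(n+1) + C
integral of 15x^5 dx
= 15/6 * x^6 + C
= 5/2 * x^6 + C
The coefficient in lowest terms is 5/2, and its numerator is 5

5


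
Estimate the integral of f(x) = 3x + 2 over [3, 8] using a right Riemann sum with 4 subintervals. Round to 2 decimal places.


Right Riemann sum uses right endpoints of each subinterval.
Interval: [3, 8], n = 4
dx = (8 - 3) / 4 = 5/4
Right endpoints: [17/4, 11/2, 27/4, 8]
f values: [59/4, 37/2, 89/4, 26]
Sum = dx * (sum of f values)
= 5/4 * 163/2
= 815/8 ≈ 101.88

101.88


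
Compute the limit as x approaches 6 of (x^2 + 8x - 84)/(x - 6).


Direct substitution gives 0/0, so we factor the numerator.
Factor: (x^2 + 8x - 84) = (x - 6)(x + 14)
Cancel the common factor (x - 6):
(x^2 + 8x - 84)/(x - 6) = (x + 14)
Now substitute x = 6:
= (6) - (-14) = 20

20


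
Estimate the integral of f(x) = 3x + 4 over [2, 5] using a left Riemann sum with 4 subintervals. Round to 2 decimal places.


Left Riemann sum uses left endpoints of each subinterval.
Interval: [2, 5], n = 4
dx = (5 - 2) / 4 = 3/4
Left endpoints: [2, 11/4, 7/2, 17/4]
f values: [10, 49/4, 29/2, 67/4]
Sum = dx * (sum of f values)
= 3/4 * 107/2
= 321/8 ≈ 40.13

40.13


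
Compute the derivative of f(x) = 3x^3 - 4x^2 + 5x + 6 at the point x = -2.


Differentiate f(x) = 3x^3 - 4x^2 + 5x + 6 term by term:
f'(x) = 9x^2 - 8x + 5
Substitute x = -2:
f'(-2) = 9 * (-2)^2 - 8 * (-2) + 5
= 36 + 16 + 5
= 57

57


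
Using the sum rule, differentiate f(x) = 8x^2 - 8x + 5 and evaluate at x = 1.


Differentiate term by term using power and sum rules:
f(x) = 8x^2 - 8x + 5
f'(x) = 16x - 8
Substitute x = 1:
f'(1) = 16 * 1 - 8
= 16 - 8
= 8

8


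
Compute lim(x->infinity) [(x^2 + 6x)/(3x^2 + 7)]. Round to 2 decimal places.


For limits at infinity with equal-degree polynomials,
we compare leading coefficients.
Numerator leading term: x^2
Denominator leading term: 3x^2
Divide both by x^2:
lim = (1 + 6/x) / (3 + 7/x^2)
As x -> infinity, the 1/x and 1/x^2 terms vanish:
= 1/3 ≈ 0.33

0.33


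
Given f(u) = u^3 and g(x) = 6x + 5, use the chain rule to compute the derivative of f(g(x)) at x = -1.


Using the chain rule: (f(g(x)))' = f'(g(x)) * g'(x)
First, find g(-1):
g(-1) = 6 * (-1) + 5 = -1
Next, f'(u) = 3u^2
And g'(x) = 6
So f'(g(-1)) * g'(-1)
= 3 * (-1)^2 * 6
= 3 * 1 * 6
= 18

18


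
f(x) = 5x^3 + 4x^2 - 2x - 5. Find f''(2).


First derivative:
f'(x) = 15x^2 + 8x - 2
Second derivative:
f''(x) = 30x + 8
Substitute x = 2:
f''(2) = 30 * 2 + 8
= 60 + 8
= 68

68


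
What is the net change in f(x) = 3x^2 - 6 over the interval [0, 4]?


Net change = f(b) - f(a)
f(x) = 3x^2 - 6
Compute f(4):
f(4) = 3 * 4^2 + 0 * 4 - 6
= 48 + 0 - 6
= 42
Compute f(0):
f(0) = 3 * 0^2 + 0 * 0 - 6
= 0 + 0 - 6
= -6
Net change = 42 - (-6) = 48

48


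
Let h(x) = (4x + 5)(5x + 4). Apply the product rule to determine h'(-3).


Let u(x) = 4x + 5 and v(x) = 5x + 4
u'(x) = 4
v'(x) = 5
Product rule: h'(x) = u'(x)*v(x) + u(x)*v'(x)
= 4 * (5x + 4) + (4x + 5) * 5
At x = -3:
u(-3) = 4 * (-3) + 5 = -7
v(-3) = 5 * (-3) + 4 = -11
h'(-3) = 4 * (-11) + (-7) * 5
= -44 - 35
= -79

-79


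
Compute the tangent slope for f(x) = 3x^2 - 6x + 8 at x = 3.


The slope of the tangent line equals f'(x) at the point.
f(x) = 3x^2 - 6x + 8
f'(x) = 6x - 6
At x = 3:
f'(3) = 6 * 3 - 6
= 18 - 6
= 12

12


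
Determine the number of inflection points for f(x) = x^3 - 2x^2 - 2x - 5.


Inflection points occur where f''(x) = 0 and concavity changes.
f(x) = x^3 - 2x^2 - 2x - 5
f'(x) = 3x^2 - 4x - 2
f''(x) = 6x - 4
Set f''(x) = 0:
6x - 4 = 0
x = 4 / 6 = 2/3
Since f''(x) is linear (degree 1), it changes sign at this point.
Therefore there is exactly 1 inflection point.

1


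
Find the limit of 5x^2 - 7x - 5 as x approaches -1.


Since polynomials are continuous, we use direct substitution.
lim(x->-1) of 5x^2 - 7x - 5
= 5 * (-1)^2 - 7 * (-1) - 5
= 5 + 7 - 5
= 7

7


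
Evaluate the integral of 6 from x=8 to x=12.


The integral of a constant k over [a, b] equals k * (b - a).
integral from 8 to 12 of 6 dx
= 6 * (12 - 8)
= 6 * 4
= 24

24


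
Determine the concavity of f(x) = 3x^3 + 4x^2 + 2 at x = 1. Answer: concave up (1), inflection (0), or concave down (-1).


Concavity is determined by the sign of f''(x).
f(x) = 3x^3 + 4x^2 + 2
f'(x) = 9x^2 + 8x
f''(x) = 18x + 8
f''(1) = 18 * 1 + 8
= 18 + 8
= 26
Since f''(1) > 0, the function is concave up (1)

1


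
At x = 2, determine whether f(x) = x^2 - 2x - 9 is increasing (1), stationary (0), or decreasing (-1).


Compute f'(x) to determine behavior:
f'(x) = 2x - 2
f'(2) = 2 * 2 - 2
= 4 - 2
= 2
Since f'(2) > 0, the function is increasing (1)

1


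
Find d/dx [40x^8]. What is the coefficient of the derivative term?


We apply the power rule: d/dx [ax^n] = a*n * x^(n-1)
d/dx [40x^8]
= 40 * 8 * x^(8-1)
= 320x^7
The coefficient is 320

320


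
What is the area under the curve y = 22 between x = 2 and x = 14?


The area under a constant function y = 22 is a rectangle.
Width = 14 - 2 = 12
Height = 22
Area = width * height
= 12 * 22
= 264

264


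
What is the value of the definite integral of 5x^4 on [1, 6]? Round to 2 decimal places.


Find the antiderivative of 5x^4:
F(x) = 5/5 * x^5
Apply the Fundamental Theorem of Calculus:
F(6) - F(1)
= 5/5 * 6^5 - 5/5 * 1^5
= 5/5 * (7776 - 1)
= 5/5 * 7775
= 7775 = 7775.00

7775.00


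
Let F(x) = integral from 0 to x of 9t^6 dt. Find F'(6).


By the Fundamental Theorem of Calculus (Part 1):
If F(x) = integral from 0 to x of f(t) dt, then F'(x) = f(x)
Here f(t) = 9t^6
So F'(x) = 9x^6
Evaluate at x = 6:
F'(6) = 9 * 6^6
= 9 * 46656
= 419904

419904


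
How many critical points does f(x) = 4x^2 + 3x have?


Find where f'(x) = 0:
f'(x) = 8x + 3
Set f'(x) = 0:
8x + 3 = 0
x = -3 / 8 = -3/8
This is a linear equation in x, so there is exactly one solution.
Number of critical points: 1

1


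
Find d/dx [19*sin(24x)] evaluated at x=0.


Apply the chain rule to differentiate 19*sin(24x):
d/dx [19*sin(24x)]
= 19 * cos(24x) * d/dx(24x)
= 19 * 24 * cos(24x)
= 456 * cos(24x)
Evaluate at x = 0:
= 456 * cos(0)
= 456 * 1
= 456

456


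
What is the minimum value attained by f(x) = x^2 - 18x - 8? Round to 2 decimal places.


For a quadratic f(x) = ax^2 + bx + c with a > 0, the minimum is at the vertex.
Vertex x-coordinate: x = -b/(2a)
x = -(-18) / (2 * 1)
x = 18/2 = 9
Substitute back to find the minimum value:
f(9) = 1 * 9^2 - 18 * 9 - 8
= 81 - 162 - 8
= -89 = -89.00

-89.00


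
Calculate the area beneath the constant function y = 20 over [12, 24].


The area under a constant function y = 20 is a rectangle.
Width = 24 - 12 = 12
Height = 20
Area = width * height
= 12 * 20
= 240

240


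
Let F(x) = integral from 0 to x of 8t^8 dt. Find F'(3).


By the Fundamental Theorem of Calculus (Part 1):
If F(x) = integral from 0 to x of f(t) dt, then F'(x) = f(x)
Here f(t) = 8t^8
So F'(x) = 8x^8
Evaluate at x = 3:
F'(3) = 8 * 3^8
= 8 * 6561
= 52488

52488


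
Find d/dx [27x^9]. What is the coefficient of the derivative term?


We apply the power rule: d/dx [ax^n] = a*n * x^(n-1)
d/dx [27x^9]
= 27 * 9 * x^(9-1)
= 243x^8
The coefficient is 243

243


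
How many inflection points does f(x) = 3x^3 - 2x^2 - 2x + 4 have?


Inflection points occur where f''(x) = 0 and concavity changes.
f(x) = 3x^3 - 2x^2 - 2x + 4
f'(x) = 9x^2 - 4x - 2
f''(x) = 18x - 4
Set f''(x) = 0:
18x - 4 = 0
x = 4 / 18 = 2/9
Since f''(x) is linear (degree 1), it changes sign at this point.
Therefore there is exactly 1 inflection point.

1


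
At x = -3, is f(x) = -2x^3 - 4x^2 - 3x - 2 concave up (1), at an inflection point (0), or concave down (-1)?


Concavity is determined by the sign of f''(x).
f(x) = -2x^3 - 4x^2 - 3x - 2
f'(x) = -6x^2 - 8x - 3
f''(x) = -12x - 8
f''(-3) = -12 * (-3) - 8
= 36 - 8
= 28
Since f''(-3) > 0, the function is concave up (1)

1


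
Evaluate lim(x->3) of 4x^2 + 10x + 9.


Since polynomials are continuous, we use direct substitution.
lim(x->3) of 4x^2 + 10x + 9
= 4 * 3^2 + 10 * 3 + 9
= 36 + 30 + 9
= 75

75


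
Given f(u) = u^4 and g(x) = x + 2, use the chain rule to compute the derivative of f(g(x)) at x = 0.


Using the chain rule: (f(g(x)))' = f'(g(x)) * g'(x)
First, find g(0):
g(0) = 1 * 0 + 2 = 2
Next, f'(u) = 4u^3
And g'(x) = 1
So f'(g(0)) * g'(0)
= 4 * 2^3 * 1
= 4 * 8 * 1
= 32

32


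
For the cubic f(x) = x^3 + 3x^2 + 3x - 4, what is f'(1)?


Differentiate f(x) = x^3 + 3x^2 + 3x - 4 term by term:
f'(x) = 3x^2 + 6x + 3
Substitute x = 1:
f'(1) = 3 * 1^2 + 6 * 1 + 3
= 3 + 6 + 3
= 12

12


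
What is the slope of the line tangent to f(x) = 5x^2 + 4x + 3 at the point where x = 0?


The slope of the tangent line equals f'(x) at the point.
f(x) = 5x^2 + 4x + 3
f'(x) = 10x + 4
At x = 0:
f'(0) = 10 * 0 + 4
= 0 + 4
= 4

4


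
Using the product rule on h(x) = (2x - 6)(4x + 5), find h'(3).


Let u(x) = 2x - 6 and v(x) = 4x + 5
u'(x) = 2
v'(x) = 4
Product rule: h'(x) = u'(x)*v(x) + u(x)*v'(x)
= 2 * (4x + 5) + (2x - 6) * 4
At x = 3:
u(3) = 2 * 3 - 6 = 0
v(3) = 4 * 3 + 5 = 17
h'(3) = 2 * 17 + 0 * 4
= 34 + 0
= 34

34


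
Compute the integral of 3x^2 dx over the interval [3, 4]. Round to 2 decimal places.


Find the antiderivative of 3x^2:
F(x) = 3/3 * x^3
Apply the Fundamental Theorem of Calculus:
F(4) - F(3)
= 3/3 * 4^3 - 3/3 * 3^3
= 3/3 * (64 - 27)
= 3/3 * 37
= 37 = 37.00

37.00


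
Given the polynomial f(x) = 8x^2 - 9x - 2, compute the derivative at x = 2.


Differentiate term by term using power and sum rules:
f(x) = 8x^2 - 9x - 2
f'(x) = 16x - 9
Substitute x = 2:
f'(2) = 16 * 2 - 9
= 32 - 9
= 23

23


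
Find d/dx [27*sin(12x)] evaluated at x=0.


Apply the chain rule to differentiate 27*sin(12x):
d/dx [27*sin(12x)]
= 27 * cos(12x) * d/dx(12x)
= 27 * 12 * cos(12x)
= 324 * cos(12x)
Evaluate at x = 0:
= 324 * cos(0)
= 324 * 1
= 324

324


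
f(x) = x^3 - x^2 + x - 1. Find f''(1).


First derivative:
f'(x) = 3x^2 - 2x + 1
Second derivative:
f''(x) = 6x - 2
Substitute x = 1:
f''(1) = 6 * 1 - 2
= 6 - 2
= 4

4


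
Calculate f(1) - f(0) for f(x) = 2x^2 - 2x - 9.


Net change = f(b) - f(a)
f(x) = 2x^2 - 2x - 9
Compute f(1):
f(1) = 2 * 1^2 - 2 * 1 - 9
= 2 - 2 - 9
= -9
Compute f(0):
f(0) = 2 * 0^2 - 2 * 0 - 9
= 0 + 0 - 9
= -9
Net change = -9 - (-9) = 0

0


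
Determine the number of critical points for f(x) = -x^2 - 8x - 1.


Find where f'(x) = 0:
f'(x) = -2x - 8
Set f'(x) = 0:
-2x - 8 = 0
x = 8 / (-2) = -4
This is a linear equation in x, so there is exactly one solution.
Number of critical points: 1

1


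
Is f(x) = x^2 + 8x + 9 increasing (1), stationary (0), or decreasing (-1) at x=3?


Compute f'(x) to determine behavior:
f'(x) = 2x + 8
f'(3) = 2 * 3 + 8
= 6 + 8
= 14
Since f'(3) > 0, the function is increasing (1)

1


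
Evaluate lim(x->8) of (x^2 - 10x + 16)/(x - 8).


Direct substitution gives 0/0, so we factor the numerator.
Factor: (x^2 - 10x + 16) = (x - 8)(x - 2)
Cancel the common factor (x - 8):
(x^2 - 10x + 16)/(x - 8) = (x - 2)
Now substitute x = 8:
= (8) - (2) = 6

6


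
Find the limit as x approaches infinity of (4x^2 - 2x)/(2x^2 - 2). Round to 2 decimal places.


For limits at infinity with equal-degree polynomials,
we compare leading coefficients.
Numerator leading term: 4x^2
Denominator leading term: 2x^2
Divide both by x^2:
lim = (4 - 2/x) / (2 - 2/x^2)
As x -> infinity, the 1/x and 1/x^2 terms vanish:
= 4/2 = 2 = 2.00

2.00


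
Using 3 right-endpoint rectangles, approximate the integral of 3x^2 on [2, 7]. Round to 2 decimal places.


Right Riemann sum uses right endpoints of each subinterval.
Interval: [2, 7], n = 3
dx = (7 - 2) / 3 = 5/3
Right endpoints: [11/3, 16/3, 7]
f values: [121/3, 256/3, 147]
Sum = dx * (sum of f values)
= 5/3 * 818/3
= 4090/9 ≈ 454.44

454.44


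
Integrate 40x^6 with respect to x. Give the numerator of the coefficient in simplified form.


Apply the power rule for integration:
integral of ax^n dx = a/(n+1) * x^(n+1) + C
integral of 40x^6 dx
= 40/7 * x^7 + C
The coefficient in lowest terms is 40/7, and its numerator is 40

40


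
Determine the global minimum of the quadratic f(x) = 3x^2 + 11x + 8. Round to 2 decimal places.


For a quadratic f(x) = ax^2 + bx + c with a > 0, the minimum is at the vertex.
Vertex x-coordinate: x = -b/(2a)
x = -(11) / (2 * 3)
x = -11/6
Substitute back to find the minimum value:
f(-11/6) = 3 * (-11/6)^2 + 11 * (-11/6) + 8
= 121/12 - 121/6 + 8
= -25/12 ≈ -2.08

-2.08


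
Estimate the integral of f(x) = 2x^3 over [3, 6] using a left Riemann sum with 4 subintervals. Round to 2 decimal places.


Left Riemann sum uses left endpoints of each subinterval.
Interval: [3, 6], n = 4
dx = (6 - 3) / 4 = 3/4
Left endpoints: [3, 15/4, 9/2, 21/4]
f values: [54, 3375/32, 729/4, 9261/32]
Sum = dx * (sum of f values)
= 3/4 * 5049/8
= 15147/32 ≈ 473.34

473.34


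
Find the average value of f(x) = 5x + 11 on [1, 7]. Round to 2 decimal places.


Average value = 1/(b-a) * integral from a to b of f(x) dx
First compute the integral of 5x + 11:
F(x) = (5/2)x^2 + 11x
F(7) = 5/2 * 49 + 11 * 7 = 399/2
F(1) = 5/2 * 1 + 11 * 1 = 27/2
Integral = 399/2 - 27/2 = 186
Average = 186 / (7 - 1) = 186 / 6
= 31 = 31.00

31.00


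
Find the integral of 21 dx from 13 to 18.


The integral of a constant k over [a, b] equals k * (b - a).
integral from 13 to 18 of 21 dx
= 21 * (18 - 13)
= 21 * 5
= 105

105


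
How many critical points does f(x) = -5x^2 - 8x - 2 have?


Find where f'(x) = 0:
f'(x) = -10x - 8
Set f'(x) = 0:
-10x - 8 = 0
x = 8 / (-10) = -4/5
This is a linear equation in x, so there is exactly one solution.
Number of critical points: 1

1


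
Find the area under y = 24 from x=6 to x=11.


The area under a constant function y = 24 is a rectangle.
Width = 11 - 6 = 5
Height = 24
Area = width * height
= 5 * 24
= 120

120


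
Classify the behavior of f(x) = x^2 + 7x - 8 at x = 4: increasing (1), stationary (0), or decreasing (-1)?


Compute f'(x) to determine behavior:
f'(x) = 2x + 7
f'(4) = 2 * 4 + 7
= 8 + 7
= 15
Since f'(4) > 0, the function is increasing (1)

1


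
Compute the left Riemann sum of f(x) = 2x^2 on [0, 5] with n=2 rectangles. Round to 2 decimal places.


Left Riemann sum uses left endpoints of each subinterval.
Interval: [0, 5], n = 2
dx = (5 - 0) / 2 = 5/2
Left endpoints: [0, 5/2]
f values: [0, 25/2]
Sum = dx * (sum of f values)
= 5/2 * 25/2
= 125/4 = 31.25

31.25


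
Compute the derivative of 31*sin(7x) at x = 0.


Apply the chain rule to differentiate 31*sin(7x):
d/dx [31*sin(7x)]
= 31 * cos(7x) * d/dx(7x)
= 31 * 7 * cos(7x)
= 217 * cos(7x)
Evaluate at x = 0:
= 217 * cos(0)
= 217 * 1
= 217

217


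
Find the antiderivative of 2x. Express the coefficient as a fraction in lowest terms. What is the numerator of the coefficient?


Apply the power rule for integration:
integral of ax^n dx = a/(n+1) * x^(n+1) + C
integral of 2x dx
= 2/2 * x^2 + C
= 1 * x^2 + C
The coefficient in lowest terms is 1 = 1/1, so its numerator is 1

1


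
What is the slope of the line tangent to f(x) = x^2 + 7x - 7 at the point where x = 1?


The slope of the tangent line equals f'(x) at the point.
f(x) = x^2 + 7x - 7
f'(x) = 2x + 7
At x = 1:
f'(1) = 2 * 1 + 7
= 2 + 7
= 9

9


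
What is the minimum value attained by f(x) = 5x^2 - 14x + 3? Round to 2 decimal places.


For a quadratic f(x) = ax^2 + bx + c with a > 0, the minimum is at the vertex.
Vertex x-coordinate: x = -b/(2a)
x = -(-14) / (2 * 5)
x = 14/10 = 7/5
Substitute back to find the minimum value:
f(7/5) = 5 * (7/5)^2 - 14 * (7/5) + 3
= 49/5 - 98/5 + 3
= -34/5 = -6.80

-6.80


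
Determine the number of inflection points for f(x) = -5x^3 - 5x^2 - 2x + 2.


Inflection points occur where f''(x) = 0 and concavity changes.
f(x) = -5x^3 - 5x^2 - 2x + 2
f'(x) = -15x^2 - 10x - 2
f''(x) = -30x - 10
Set f''(x) = 0:
-30x - 10 = 0
x = 10 / (-30) = -1/3
Since f''(x) is linear (degree 1), it changes sign at this point.
Therefore there is exactly 1 inflection point.

1


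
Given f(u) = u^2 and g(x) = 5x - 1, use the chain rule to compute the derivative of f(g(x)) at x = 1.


Using the chain rule: (f(g(x)))' = f'(g(x)) * g'(x)
First, find g(1):
g(1) = 5 * 1 - 1 = 4
Next, f'(u) = 2u
And g'(x) = 5
So f'(g(1)) * g'(1)
= 2 * 4 * 5
= 40

40


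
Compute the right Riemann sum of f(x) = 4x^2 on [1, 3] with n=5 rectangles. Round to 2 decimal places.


Right Riemann sum uses right endpoints of each subinterval.
Interval: [1, 3], n = 5
dx = (3 - 1) / 5 = 2/5
Right endpoints: [7/5, 9/5, 11/5, 13/5, 3]
f values: [196/25, 324/25, 484/25, 676/25, 36]
Sum = dx * (sum of f values)
= 2/5 * 516/5
= 1032/25 = 41.28

41.28


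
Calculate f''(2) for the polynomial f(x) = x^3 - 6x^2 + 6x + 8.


First derivative:
f'(x) = 3x^2 - 12x + 6
Second derivative:
f''(x) = 6x - 12
Substitute x = 2:
f''(2) = 6 * 2 - 12
= 12 - 12
= 0

0


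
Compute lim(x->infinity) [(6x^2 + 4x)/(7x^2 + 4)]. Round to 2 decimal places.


For limits at infinity with equal-degree polynomials,
we compare leading coefficients.
Numerator leading term: 6x^2
Denominator leading term: 7x^2
Divide both by x^2:
lim = (6 + 4/x) / (7 + 4/x^2)
As x -> infinity, the 1/x and 1/x^2 terms vanish:
= 6/7 ≈ 0.86

0.86


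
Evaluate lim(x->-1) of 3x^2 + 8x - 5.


Since polynomials are continuous, we use direct substitution.
lim(x->-1) of 3x^2 + 8x - 5
= 3 * (-1)^2 + 8 * (-1) - 5
= 3 - 8 - 5
= -10

-10


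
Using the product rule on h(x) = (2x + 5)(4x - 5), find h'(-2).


Let u(x) = 2x + 5 and v(x) = 4x - 5
u'(x) = 2
v'(x) = 4
Product rule: h'(x) = u'(x)*v(x) + u(x)*v'(x)
= 2 * (4x - 5) + (2x + 5) * 4
At x = -2:
u(-2) = 2 * (-2) + 5 = 1
v(-2) = 4 * (-2) - 5 = -13
h'(-2) = 2 * (-13) + 1 * 4
= -26 + 4
= -22

-22


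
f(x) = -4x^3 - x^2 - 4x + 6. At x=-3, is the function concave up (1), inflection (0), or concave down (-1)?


Concavity is determined by the sign of f''(x).
f(x) = -4x^3 - x^2 - 4x + 6
f'(x) = -12x^2 - 2x - 4
f''(x) = -24x - 2
f''(-3) = -24 * (-3) - 2
= 72 - 2
= 70
Since f''(-3) > 0, the function is concave up (1)

1


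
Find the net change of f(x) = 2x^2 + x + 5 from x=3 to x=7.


Net change = f(b) - f(a)
f(x) = 2x^2 + x + 5
Compute f(7):
f(7) = 2 * 7^2 + 1 * 7 + 5
= 98 + 7 + 5
= 110
Compute f(3):
f(3) = 2 * 3^2 + 1 * 3 + 5
= 18 + 3 + 5
= 26
Net change = 110 - 26 = 84

84


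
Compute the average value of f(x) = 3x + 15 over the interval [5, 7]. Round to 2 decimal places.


Average value = 1/(b-a) * integral from a to b of f(x) dx
First compute the integral of 3x + 15:
F(x) = (3/2)x^2 + 15x
F(7) = 3/2 * 49 + 15 * 7 = 357/2
F(5) = 3/2 * 25 + 15 * 5 = 225/2
Integral = 357/2 - 225/2 = 66
Average = 66 / (7 - 5) = 66 / 2
= 33 = 33.00

33.00


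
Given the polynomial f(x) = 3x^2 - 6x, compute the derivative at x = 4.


Differentiate term by term using power and sum rules:
f(x) = 3x^2 - 6x
f'(x) = 6x - 6
Substitute x = 4:
f'(4) = 6 * 4 - 6
= 24 - 6
= 18

18


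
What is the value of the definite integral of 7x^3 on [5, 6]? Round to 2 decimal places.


Find the antiderivative of 7x^3:
F(x) = 7/4 * x^4
Apply the Fundamental Theorem of Calculus:
F(6) - F(5)
= 7/4 * 6^4 - 7/4 * 5^4
= 7/4 * (1296 - 625)
= 7/4 * 671
= 4697/4 = 1174.25

1174.25


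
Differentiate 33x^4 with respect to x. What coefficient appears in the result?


We apply the power rule: d/dx [ax^n] = a*n * x^(n-1)
d/dx [33x^4]
= 33 * 4 * x^(4-1)
= 132x^3
The coefficient is 132

132


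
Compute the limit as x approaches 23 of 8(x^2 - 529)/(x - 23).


Direct substitution gives 0/0, so we factor the numerator.
Factor: 8(x^2 - 529) = 8 * (x - 23)(x + 23)
Cancel the common factor (x - 23):
8(x^2 - 529)/(x - 23) = 8 * (x + 23)
Now substitute x = 23:
= 8 * (23 + 23) = 368

368


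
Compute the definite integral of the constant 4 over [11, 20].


The integral of a constant k over [a, b] equals k * (b - a).
integral from 11 to 20 of 4 dx
= 4 * (20 - 11)
= 4 * 9
= 36

36


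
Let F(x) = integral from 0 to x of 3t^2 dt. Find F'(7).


By the Fundamental Theorem of Calculus (Part 1):
If F(x) = integral from 0 to x of f(t) dt, then F'(x) = f(x)
Here f(t) = 3t^2
So F'(x) = 3x^2
Evaluate at x = 7:
F'(7) = 3 * 7^2
= 3 * 49
= 147

147


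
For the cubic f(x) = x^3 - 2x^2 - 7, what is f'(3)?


Differentiate f(x) = x^3 - 2x^2 - 7 term by term:
f'(x) = 3x^2 - 4x
Substitute x = 3:
f'(3) = 3 * 3^2 - 4 * 3 + 0
= 27 - 12 + 0
= 15

15


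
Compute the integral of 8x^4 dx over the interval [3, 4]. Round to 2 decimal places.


Find the antiderivative of 8x^4:
F(x) = 8/5 * x^5
Apply the Fundamental Theorem of Calculus:
F(4) - F(3)
= 8/5 * 4^5 - 8/5 * 3^5
= 8/5 * (1024 - 243)
= 8/5 * 781
= 6248/5 = 1249.60

1249.60


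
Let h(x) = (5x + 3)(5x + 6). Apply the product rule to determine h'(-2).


Let u(x) = 5x + 3 and v(x) = 5x + 6
u'(x) = 5
v'(x) = 5
Product rule: h'(x) = u'(x)*v(x) + u(x)*v'(x)
= 5 * (5x + 6) + (5x + 3) * 5
At x = -2:
u(-2) = 5 * (-2) + 3 = -7
v(-2) = 5 * (-2) + 6 = -4
h'(-2) = 5 * (-4) + (-7) * 5
= -20 - 35
= -55

-55


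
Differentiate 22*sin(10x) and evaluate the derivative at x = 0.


Apply the chain rule to differentiate 22*sin(10x):
d/dx [22*sin(10x)]
= 22 * cos(10x) * d/dx(10x)
= 22 * 10 * cos(10x)
= 220 * cos(10x)
Evaluate at x = 0:
= 220 * cos(0)
= 220 * 1
= 220

220


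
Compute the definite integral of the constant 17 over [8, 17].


The integral of a constant k over [a, b] equals k * (b - a).
integral from 8 to 17 of 17 dx
= 17 * (17 - 8)
= 17 * 9
= 153

153


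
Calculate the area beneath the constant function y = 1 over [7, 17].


The area under a constant function y = 1 is a rectangle.
Width = 17 - 7 = 10
Height = 1
Area = width * height
= 10 * 1
= 10

10


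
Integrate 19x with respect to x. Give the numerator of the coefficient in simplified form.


Apply the power rule for integration:
integral of ax^n dx = a/(n+1) * x^(n+1) + C
integral of 19x dx
= 19/2 * x^2 + C
The coefficient in lowest terms is 19/2, and its numerator is 19

19


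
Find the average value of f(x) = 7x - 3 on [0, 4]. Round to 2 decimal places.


Average value = 1/(b-a) * integral from a to b of f(x) dx
First compute the integral of 7x - 3:
F(x) = (7/2)x^2 - 3x
F(4) = 7/2 * 16 - 3 * 4 = 44
F(0) = 7/2 * 0 - 3 * 0 = 0
Integral = 44 - 0 = 44
Average = 44 / (4 - 0) = 44 / 4
= 11 = 11.00

11.00


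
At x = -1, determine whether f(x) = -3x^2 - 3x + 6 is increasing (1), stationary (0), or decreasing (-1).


Compute f'(x) to determine behavior:
f'(x) = -6x - 3
f'(-1) = -6 * (-1) - 3
= 6 - 3
= 3
Since f'(-1) > 0, the function is increasing (1)

1


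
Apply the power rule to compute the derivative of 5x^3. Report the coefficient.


We apply the power rule: d/dx [ax^n] = a*n * x^(n-1)
d/dx [5x^3]
= 5 * 3 * x^(3-1)
= 15x^2
The coefficient is 15

15


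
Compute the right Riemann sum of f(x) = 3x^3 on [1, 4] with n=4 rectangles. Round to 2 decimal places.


Right Riemann sum uses right endpoints of each subinterval.
Interval: [1, 4], n = 4
dx = (4 - 1) / 4 = 3/4
Right endpoints: [7/4, 5/2, 13/4, 4]
f values: [1029/64, 375/8, 6591/64, 192]
Sum = dx * (sum of f values)
= 3/4 * 5727/16
= 17181/64 ≈ 268.45

268.45


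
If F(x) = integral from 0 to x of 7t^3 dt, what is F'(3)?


By the Fundamental Theorem of Calculus (Part 1):
If F(x) = integral from 0 to x of f(t) dt, then F'(x) = f(x)
Here f(t) = 7t^3
So F'(x) = 7x^3
Evaluate at x = 3:
F'(3) = 7 * 3^3
= 7 * 27
= 189

189


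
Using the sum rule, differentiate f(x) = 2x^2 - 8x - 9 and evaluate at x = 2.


Differentiate term by term using power and sum rules:
f(x) = 2x^2 - 8x - 9
f'(x) = 4x - 8
Substitute x = 2:
f'(2) = 4 * 2 - 8
= 8 - 8
= 0

0


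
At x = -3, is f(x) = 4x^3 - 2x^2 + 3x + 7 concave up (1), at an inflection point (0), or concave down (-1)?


Concavity is determined by the sign of f''(x).
f(x) = 4x^3 - 2x^2 + 3x + 7
f'(x) = 12x^2 - 4x + 3
f''(x) = 24x - 4
f''(-3) = 24 * (-3) - 4
= -72 - 4
= -76
Since f''(-3) < 0, the function is concave down (-1)

-1


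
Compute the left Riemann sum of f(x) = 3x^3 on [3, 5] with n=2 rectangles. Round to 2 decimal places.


Left Riemann sum uses left endpoints of each subinterval.
Interval: [3, 5], n = 2
dx = (5 - 3) / 2 = 1
Left endpoints: [3, 4]
f values: [81, 192]
Sum = dx * (sum of f values)
= 1 * 273
= 273 = 273.00

273.00


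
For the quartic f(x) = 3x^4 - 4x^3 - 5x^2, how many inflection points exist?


Inflection points occur where f''(x) = 0 and concavity changes.
f(x) = 3x^4 - 4x^3 - 5x^2
f'(x) = 12x^3 - 12x^2 - 10x
f''(x) = 36x^2 - 24x - 10
This is a quadratic in x. Use the discriminant to count real roots.
Discriminant = (-24)^2 - 4 * 36 * (-10)
= 576 - (-1440)
= 2016
Since discriminant > 0, f''(x) = 0 has 2 distinct real solutions.
A quadratic with two distinct real roots changes sign at each root, so concavity changes at both.
Number of inflection points: 2

2


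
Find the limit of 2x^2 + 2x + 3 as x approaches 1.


Since polynomials are continuous, we use direct substitution.
lim(x->1) of 2x^2 + 2x + 3
= 2 * 1^2 + 2 * 1 + 3
= 2 + 2 + 3
= 7

7


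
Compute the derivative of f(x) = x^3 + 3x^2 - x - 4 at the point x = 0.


Differentiate f(x) = x^3 + 3x^2 - x - 4 term by term:
f'(x) = 3x^2 + 6x - 1
Substitute x = 0:
f'(0) = 3 * 0^2 + 6 * 0 - 1
= 0 + 0 - 1
= -1

-1


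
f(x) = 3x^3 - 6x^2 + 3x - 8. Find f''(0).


First derivative:
f'(x) = 9x^2 - 12x + 3
Second derivative:
f''(x) = 18x - 12
Substitute x = 0:
f''(0) = 18 * 0 - 12
= 0 - 12
= -12

-12


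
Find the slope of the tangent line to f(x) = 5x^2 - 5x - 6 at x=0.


The slope of the tangent line equals f'(x) at the point.
f(x) = 5x^2 - 5x - 6
f'(x) = 10x - 5
At x = 0:
f'(0) = 10 * 0 - 5
= 0 - 5
= -5

-5


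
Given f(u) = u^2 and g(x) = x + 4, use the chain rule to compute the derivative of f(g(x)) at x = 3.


Using the chain rule: (f(g(x)))' = f'(g(x)) * g'(x)
First, find g(3):
g(3) = 1 * 3 + 4 = 7
Next, f'(u) = 2u
And g'(x) = 1
So f'(g(3)) * g'(3)
= 2 * 7 * 1
= 14

14


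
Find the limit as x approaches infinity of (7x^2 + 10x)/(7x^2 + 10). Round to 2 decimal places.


For limits at infinity with equal-degree polynomials,
we compare leading coefficients.
Numerator leading term: 7x^2
Denominator leading term: 7x^2
Divide both by x^2:
lim = (7 + 10/x) / (7 + 10/x^2)
As x -> infinity, the 1/x and 1/x^2 terms vanish:
= 7/7 = 1 = 1.00

1.00


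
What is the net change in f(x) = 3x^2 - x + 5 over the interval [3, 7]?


Net change = f(b) - f(a)
f(x) = 3x^2 - x + 5
Compute f(7):
f(7) = 3 * 7^2 - 1 * 7 + 5
= 147 - 7 + 5
= 145
Compute f(3):
f(3) = 3 * 3^2 - 1 * 3 + 5
= 27 - 3 + 5
= 29
Net change = 145 - 29 = 116

116


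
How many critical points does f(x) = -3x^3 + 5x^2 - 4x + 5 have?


Find where f'(x) = 0:
f(x) = -3x^3 + 5x^2 - 4x + 5
f'(x) = -9x^2 + 10x - 4
This is a quadratic in x. Use the discriminant to count real roots.
Discriminant = (10)^2 - 4 * (-9) * (-4)
= 100 - 144
= -44
Since discriminant < 0, f'(x) = 0 has no real solutions.
Number of critical points: 0

0


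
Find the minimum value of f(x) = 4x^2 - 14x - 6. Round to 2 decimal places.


For a quadratic f(x) = ax^2 + bx + c with a > 0, the minimum is at the vertex.
Vertex x-coordinate: x = -b/(2a)
x = -(-14) / (2 * 4)
x = 14/8 = 7/4
Substitute back to find the minimum value:
f(7/4) = 4 * (7/4)^2 - 14 * (7/4) - 6
= 49/4 - 49/2 - 6
= -73/4 = -18.25

-18.25


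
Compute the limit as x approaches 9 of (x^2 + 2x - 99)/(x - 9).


Direct substitution gives 0/0, so we factor the numerator.
Factor: (x^2 + 2x - 99) = (x - 9)(x + 11)
Cancel the common factor (x - 9):
(x^2 + 2x - 99)/(x - 9) = (x + 11)
Now substitute x = 9:
= (9) - (-11) = 20

20


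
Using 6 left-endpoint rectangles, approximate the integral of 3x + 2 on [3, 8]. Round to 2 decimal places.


Left Riemann sum uses left endpoints of each subinterval.
Interval: [3, 8], n = 6
dx = (8 - 3) / 6 = 5/6
Left endpoints: [3, 23/6, 14/3, 11/2, 19/3, 43/6]
f values: [11, 27/2, 16, 37/2, 21, 47/2]
Sum = dx * (sum of f values)
= 5/6 * 207/2
= 345/4 = 86.25

86.25


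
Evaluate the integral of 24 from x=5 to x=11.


The integral of a constant k over [a, b] equals k * (b - a).
integral from 5 to 11 of 24 dx
= 24 * (11 - 5)
= 24 * 6
= 144

144


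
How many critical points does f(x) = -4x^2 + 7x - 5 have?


Find where f'(x) = 0:
f'(x) = -8x + 7
Set f'(x) = 0:
-8x + 7 = 0
x = -7 / (-8) = 7/8
This is a linear equation in x, so there is exactly one solution.
Number of critical points: 1

1


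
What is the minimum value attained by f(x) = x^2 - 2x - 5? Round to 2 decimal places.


For a quadratic f(x) = ax^2 + bx + c with a > 0, the minimum is at the vertex.
Vertex x-coordinate: x = -b/(2a)
x = -(-2) / (2 * 1)
x = 2/2 = 1
Substitute back to find the minimum value:
f(1) = 1 * 1^2 - 2 * 1 - 5
= 1 - 2 - 5
= -6 = -6.00

-6.00


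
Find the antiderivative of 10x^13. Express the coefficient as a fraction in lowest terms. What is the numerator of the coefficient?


Apply the power rule for integration:
integral of ax^n dx = a/(n+1) * x^(n+1) + C
integral of 10x^13 dx
= 10/14 * x^14 + C
= 5/7 * x^14 + C
The coefficient in lowest terms is 5/7, and its numerator is 5

5


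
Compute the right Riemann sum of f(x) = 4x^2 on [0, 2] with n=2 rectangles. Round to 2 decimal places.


Right Riemann sum uses right endpoints of each subinterval.
Interval: [0, 2], n = 2
dx = (2 - 0) / 2 = 1
Right endpoints: [1, 2]
f values: [4, 16]
Sum = dx * (sum of f values)
= 1 * 20
= 20 = 20.00

20.00


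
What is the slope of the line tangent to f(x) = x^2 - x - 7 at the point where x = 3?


The slope of the tangent line equals f'(x) at the point.
f(x) = x^2 - x - 7
f'(x) = 2x - 1
At x = 3:
f'(3) = 2 * 3 - 1
= 6 - 1
= 5

5


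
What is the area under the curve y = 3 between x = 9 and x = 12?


The area under a constant function y = 3 is a rectangle.
Width = 12 - 9 = 3
Height = 3
Area = width * height
= 3 * 3
= 9

9


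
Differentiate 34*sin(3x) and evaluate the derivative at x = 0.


Apply the chain rule to differentiate 34*sin(3x):
d/dx [34*sin(3x)]
= 34 * cos(3x) * d/dx(3x)
= 34 * 3 * cos(3x)
= 102 * cos(3x)
Evaluate at x = 0:
= 102 * cos(0)
= 102 * 1
= 102

102
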